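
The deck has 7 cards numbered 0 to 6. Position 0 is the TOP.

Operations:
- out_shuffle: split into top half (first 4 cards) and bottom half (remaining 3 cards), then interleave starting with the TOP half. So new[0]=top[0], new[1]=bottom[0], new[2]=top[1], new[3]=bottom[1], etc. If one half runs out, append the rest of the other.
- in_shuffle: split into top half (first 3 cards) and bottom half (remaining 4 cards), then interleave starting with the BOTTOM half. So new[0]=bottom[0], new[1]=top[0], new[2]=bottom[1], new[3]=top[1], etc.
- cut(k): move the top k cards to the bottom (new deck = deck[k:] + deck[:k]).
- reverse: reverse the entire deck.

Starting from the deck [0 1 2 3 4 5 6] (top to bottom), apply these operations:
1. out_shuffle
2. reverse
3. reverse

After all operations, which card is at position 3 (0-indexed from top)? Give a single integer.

Answer: 5

Derivation:
After op 1 (out_shuffle): [0 4 1 5 2 6 3]
After op 2 (reverse): [3 6 2 5 1 4 0]
After op 3 (reverse): [0 4 1 5 2 6 3]
Position 3: card 5.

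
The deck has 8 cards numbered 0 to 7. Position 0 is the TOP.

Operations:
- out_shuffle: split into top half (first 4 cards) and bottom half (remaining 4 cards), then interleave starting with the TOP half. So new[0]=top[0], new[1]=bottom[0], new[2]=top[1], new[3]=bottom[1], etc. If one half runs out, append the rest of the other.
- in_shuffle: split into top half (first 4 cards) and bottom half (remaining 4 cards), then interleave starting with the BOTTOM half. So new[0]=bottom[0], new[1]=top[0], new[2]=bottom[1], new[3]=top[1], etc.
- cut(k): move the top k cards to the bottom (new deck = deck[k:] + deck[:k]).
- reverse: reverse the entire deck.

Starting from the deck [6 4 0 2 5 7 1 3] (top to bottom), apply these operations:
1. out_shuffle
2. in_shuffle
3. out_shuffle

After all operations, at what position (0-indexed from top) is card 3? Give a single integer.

Answer: 5

Derivation:
After op 1 (out_shuffle): [6 5 4 7 0 1 2 3]
After op 2 (in_shuffle): [0 6 1 5 2 4 3 7]
After op 3 (out_shuffle): [0 2 6 4 1 3 5 7]
Card 3 is at position 5.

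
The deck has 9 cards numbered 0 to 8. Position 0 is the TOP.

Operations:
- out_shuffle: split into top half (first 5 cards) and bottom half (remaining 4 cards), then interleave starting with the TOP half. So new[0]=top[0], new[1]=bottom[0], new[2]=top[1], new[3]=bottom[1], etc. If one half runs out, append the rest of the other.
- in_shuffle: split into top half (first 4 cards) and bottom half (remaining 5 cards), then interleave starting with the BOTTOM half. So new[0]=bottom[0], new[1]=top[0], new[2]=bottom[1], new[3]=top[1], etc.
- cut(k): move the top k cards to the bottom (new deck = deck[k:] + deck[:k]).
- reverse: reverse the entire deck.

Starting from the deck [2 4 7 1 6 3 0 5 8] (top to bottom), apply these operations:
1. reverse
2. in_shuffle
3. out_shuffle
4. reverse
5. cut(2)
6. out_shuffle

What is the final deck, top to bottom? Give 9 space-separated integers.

Answer: 5 0 3 6 1 7 4 2 8

Derivation:
After op 1 (reverse): [8 5 0 3 6 1 7 4 2]
After op 2 (in_shuffle): [6 8 1 5 7 0 4 3 2]
After op 3 (out_shuffle): [6 0 8 4 1 3 5 2 7]
After op 4 (reverse): [7 2 5 3 1 4 8 0 6]
After op 5 (cut(2)): [5 3 1 4 8 0 6 7 2]
After op 6 (out_shuffle): [5 0 3 6 1 7 4 2 8]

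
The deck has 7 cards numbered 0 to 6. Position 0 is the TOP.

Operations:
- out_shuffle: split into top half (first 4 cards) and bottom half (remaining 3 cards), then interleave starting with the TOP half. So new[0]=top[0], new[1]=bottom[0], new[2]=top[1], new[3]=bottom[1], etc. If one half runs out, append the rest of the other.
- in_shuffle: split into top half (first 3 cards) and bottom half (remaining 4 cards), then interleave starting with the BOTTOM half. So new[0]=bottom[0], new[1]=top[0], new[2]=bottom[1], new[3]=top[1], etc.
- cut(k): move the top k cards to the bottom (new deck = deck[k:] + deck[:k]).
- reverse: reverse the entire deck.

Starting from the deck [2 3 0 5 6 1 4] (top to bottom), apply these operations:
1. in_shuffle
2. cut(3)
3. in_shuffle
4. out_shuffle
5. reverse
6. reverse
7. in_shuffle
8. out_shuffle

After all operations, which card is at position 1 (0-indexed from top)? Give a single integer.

After op 1 (in_shuffle): [5 2 6 3 1 0 4]
After op 2 (cut(3)): [3 1 0 4 5 2 6]
After op 3 (in_shuffle): [4 3 5 1 2 0 6]
After op 4 (out_shuffle): [4 2 3 0 5 6 1]
After op 5 (reverse): [1 6 5 0 3 2 4]
After op 6 (reverse): [4 2 3 0 5 6 1]
After op 7 (in_shuffle): [0 4 5 2 6 3 1]
After op 8 (out_shuffle): [0 6 4 3 5 1 2]
Position 1: card 6.

Answer: 6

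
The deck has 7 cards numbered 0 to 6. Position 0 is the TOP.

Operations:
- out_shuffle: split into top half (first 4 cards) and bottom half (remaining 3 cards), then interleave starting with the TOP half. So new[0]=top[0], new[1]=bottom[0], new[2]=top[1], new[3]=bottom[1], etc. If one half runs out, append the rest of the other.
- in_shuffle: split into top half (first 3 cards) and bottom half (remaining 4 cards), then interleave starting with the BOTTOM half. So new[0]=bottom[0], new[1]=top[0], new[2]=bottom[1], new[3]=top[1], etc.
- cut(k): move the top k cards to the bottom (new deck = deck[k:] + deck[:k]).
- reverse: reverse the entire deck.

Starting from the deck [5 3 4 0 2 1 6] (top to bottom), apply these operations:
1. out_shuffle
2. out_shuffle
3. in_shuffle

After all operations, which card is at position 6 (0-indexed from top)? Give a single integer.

After op 1 (out_shuffle): [5 2 3 1 4 6 0]
After op 2 (out_shuffle): [5 4 2 6 3 0 1]
After op 3 (in_shuffle): [6 5 3 4 0 2 1]
Position 6: card 1.

Answer: 1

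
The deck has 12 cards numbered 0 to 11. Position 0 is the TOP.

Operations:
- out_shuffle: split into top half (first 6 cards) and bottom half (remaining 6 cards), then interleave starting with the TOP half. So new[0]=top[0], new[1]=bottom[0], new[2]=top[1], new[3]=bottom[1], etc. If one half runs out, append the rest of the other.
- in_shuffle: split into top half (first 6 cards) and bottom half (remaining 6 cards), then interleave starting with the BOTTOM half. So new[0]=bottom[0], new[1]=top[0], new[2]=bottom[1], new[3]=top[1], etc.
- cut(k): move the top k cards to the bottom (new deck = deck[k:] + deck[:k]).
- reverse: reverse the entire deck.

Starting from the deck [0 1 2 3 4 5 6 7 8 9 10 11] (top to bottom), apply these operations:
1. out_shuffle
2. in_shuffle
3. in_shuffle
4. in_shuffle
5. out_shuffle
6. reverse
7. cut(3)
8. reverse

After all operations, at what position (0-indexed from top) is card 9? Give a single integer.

After op 1 (out_shuffle): [0 6 1 7 2 8 3 9 4 10 5 11]
After op 2 (in_shuffle): [3 0 9 6 4 1 10 7 5 2 11 8]
After op 3 (in_shuffle): [10 3 7 0 5 9 2 6 11 4 8 1]
After op 4 (in_shuffle): [2 10 6 3 11 7 4 0 8 5 1 9]
After op 5 (out_shuffle): [2 4 10 0 6 8 3 5 11 1 7 9]
After op 6 (reverse): [9 7 1 11 5 3 8 6 0 10 4 2]
After op 7 (cut(3)): [11 5 3 8 6 0 10 4 2 9 7 1]
After op 8 (reverse): [1 7 9 2 4 10 0 6 8 3 5 11]
Card 9 is at position 2.

Answer: 2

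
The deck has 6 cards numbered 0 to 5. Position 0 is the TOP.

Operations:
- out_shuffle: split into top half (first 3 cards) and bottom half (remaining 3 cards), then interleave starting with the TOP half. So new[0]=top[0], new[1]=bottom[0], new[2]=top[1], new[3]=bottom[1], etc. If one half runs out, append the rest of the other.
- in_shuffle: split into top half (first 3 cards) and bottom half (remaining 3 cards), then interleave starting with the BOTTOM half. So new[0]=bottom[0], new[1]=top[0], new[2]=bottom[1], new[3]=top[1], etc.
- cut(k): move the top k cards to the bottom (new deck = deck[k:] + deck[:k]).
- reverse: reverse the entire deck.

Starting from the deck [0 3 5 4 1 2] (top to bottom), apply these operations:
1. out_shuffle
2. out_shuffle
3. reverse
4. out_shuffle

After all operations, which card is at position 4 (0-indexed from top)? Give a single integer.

Answer: 5

Derivation:
After op 1 (out_shuffle): [0 4 3 1 5 2]
After op 2 (out_shuffle): [0 1 4 5 3 2]
After op 3 (reverse): [2 3 5 4 1 0]
After op 4 (out_shuffle): [2 4 3 1 5 0]
Position 4: card 5.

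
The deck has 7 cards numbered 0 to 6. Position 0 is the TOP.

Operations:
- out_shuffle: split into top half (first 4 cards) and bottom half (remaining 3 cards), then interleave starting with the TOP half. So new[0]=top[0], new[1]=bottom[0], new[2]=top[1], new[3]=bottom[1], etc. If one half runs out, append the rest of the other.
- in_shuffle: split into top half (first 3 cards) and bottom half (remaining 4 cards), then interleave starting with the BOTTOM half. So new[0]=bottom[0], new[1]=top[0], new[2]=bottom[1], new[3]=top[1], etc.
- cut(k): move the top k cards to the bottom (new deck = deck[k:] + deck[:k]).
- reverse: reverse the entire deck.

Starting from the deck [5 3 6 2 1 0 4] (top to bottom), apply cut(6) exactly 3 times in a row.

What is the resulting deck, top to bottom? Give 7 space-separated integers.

Answer: 1 0 4 5 3 6 2

Derivation:
After op 1 (cut(6)): [4 5 3 6 2 1 0]
After op 2 (cut(6)): [0 4 5 3 6 2 1]
After op 3 (cut(6)): [1 0 4 5 3 6 2]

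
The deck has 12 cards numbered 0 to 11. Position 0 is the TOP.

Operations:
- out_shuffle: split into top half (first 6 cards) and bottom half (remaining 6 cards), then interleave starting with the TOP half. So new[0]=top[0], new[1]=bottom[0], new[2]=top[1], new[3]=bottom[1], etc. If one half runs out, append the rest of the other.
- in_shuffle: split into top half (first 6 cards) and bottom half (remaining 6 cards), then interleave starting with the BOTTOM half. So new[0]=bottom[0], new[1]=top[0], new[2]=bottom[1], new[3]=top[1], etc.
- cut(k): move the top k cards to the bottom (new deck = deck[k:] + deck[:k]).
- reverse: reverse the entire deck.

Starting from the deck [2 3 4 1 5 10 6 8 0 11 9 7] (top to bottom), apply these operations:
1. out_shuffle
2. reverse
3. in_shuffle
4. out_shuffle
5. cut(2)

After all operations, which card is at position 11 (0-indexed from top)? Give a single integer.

After op 1 (out_shuffle): [2 6 3 8 4 0 1 11 5 9 10 7]
After op 2 (reverse): [7 10 9 5 11 1 0 4 8 3 6 2]
After op 3 (in_shuffle): [0 7 4 10 8 9 3 5 6 11 2 1]
After op 4 (out_shuffle): [0 3 7 5 4 6 10 11 8 2 9 1]
After op 5 (cut(2)): [7 5 4 6 10 11 8 2 9 1 0 3]
Position 11: card 3.

Answer: 3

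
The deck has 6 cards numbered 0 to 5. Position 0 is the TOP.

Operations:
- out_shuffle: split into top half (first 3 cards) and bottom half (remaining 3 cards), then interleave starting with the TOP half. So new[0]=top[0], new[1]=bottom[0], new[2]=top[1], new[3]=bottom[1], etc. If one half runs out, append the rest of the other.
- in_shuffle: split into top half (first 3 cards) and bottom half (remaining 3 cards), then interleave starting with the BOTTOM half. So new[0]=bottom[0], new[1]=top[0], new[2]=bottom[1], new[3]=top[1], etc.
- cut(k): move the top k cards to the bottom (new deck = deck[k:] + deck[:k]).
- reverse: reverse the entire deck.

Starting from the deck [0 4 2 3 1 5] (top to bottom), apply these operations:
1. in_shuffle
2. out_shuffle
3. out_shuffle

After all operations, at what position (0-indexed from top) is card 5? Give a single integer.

After op 1 (in_shuffle): [3 0 1 4 5 2]
After op 2 (out_shuffle): [3 4 0 5 1 2]
After op 3 (out_shuffle): [3 5 4 1 0 2]
Card 5 is at position 1.

Answer: 1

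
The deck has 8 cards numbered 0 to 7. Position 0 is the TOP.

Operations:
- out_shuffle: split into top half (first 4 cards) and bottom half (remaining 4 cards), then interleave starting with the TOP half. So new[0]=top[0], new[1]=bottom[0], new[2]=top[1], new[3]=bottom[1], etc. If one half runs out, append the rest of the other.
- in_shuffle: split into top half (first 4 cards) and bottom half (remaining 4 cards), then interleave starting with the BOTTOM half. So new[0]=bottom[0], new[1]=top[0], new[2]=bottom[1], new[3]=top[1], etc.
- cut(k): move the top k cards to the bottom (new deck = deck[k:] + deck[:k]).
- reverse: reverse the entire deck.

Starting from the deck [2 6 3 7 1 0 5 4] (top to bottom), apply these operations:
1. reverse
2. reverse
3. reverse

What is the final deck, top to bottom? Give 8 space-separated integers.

Answer: 4 5 0 1 7 3 6 2

Derivation:
After op 1 (reverse): [4 5 0 1 7 3 6 2]
After op 2 (reverse): [2 6 3 7 1 0 5 4]
After op 3 (reverse): [4 5 0 1 7 3 6 2]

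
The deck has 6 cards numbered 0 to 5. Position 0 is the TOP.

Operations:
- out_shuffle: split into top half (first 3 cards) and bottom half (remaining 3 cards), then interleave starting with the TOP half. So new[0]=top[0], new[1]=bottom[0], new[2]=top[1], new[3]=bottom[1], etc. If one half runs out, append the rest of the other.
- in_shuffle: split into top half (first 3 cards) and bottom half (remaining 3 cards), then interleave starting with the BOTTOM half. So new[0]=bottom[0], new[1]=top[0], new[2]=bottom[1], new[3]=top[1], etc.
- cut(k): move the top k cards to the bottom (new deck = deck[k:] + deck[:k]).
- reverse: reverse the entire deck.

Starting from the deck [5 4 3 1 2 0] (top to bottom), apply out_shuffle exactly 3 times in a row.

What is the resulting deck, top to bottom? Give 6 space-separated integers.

Answer: 5 3 2 4 1 0

Derivation:
After op 1 (out_shuffle): [5 1 4 2 3 0]
After op 2 (out_shuffle): [5 2 1 3 4 0]
After op 3 (out_shuffle): [5 3 2 4 1 0]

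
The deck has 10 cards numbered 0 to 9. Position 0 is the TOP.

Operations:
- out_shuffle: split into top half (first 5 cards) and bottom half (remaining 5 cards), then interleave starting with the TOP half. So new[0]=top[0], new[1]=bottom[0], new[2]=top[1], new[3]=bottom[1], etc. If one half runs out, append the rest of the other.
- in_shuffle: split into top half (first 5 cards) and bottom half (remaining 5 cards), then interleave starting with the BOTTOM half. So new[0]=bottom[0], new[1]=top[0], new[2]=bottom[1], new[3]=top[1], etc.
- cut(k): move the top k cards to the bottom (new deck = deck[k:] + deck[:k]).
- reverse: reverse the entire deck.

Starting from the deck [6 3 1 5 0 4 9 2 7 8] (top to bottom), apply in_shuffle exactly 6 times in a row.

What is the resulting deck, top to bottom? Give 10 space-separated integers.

After op 1 (in_shuffle): [4 6 9 3 2 1 7 5 8 0]
After op 2 (in_shuffle): [1 4 7 6 5 9 8 3 0 2]
After op 3 (in_shuffle): [9 1 8 4 3 7 0 6 2 5]
After op 4 (in_shuffle): [7 9 0 1 6 8 2 4 5 3]
After op 5 (in_shuffle): [8 7 2 9 4 0 5 1 3 6]
After op 6 (in_shuffle): [0 8 5 7 1 2 3 9 6 4]

Answer: 0 8 5 7 1 2 3 9 6 4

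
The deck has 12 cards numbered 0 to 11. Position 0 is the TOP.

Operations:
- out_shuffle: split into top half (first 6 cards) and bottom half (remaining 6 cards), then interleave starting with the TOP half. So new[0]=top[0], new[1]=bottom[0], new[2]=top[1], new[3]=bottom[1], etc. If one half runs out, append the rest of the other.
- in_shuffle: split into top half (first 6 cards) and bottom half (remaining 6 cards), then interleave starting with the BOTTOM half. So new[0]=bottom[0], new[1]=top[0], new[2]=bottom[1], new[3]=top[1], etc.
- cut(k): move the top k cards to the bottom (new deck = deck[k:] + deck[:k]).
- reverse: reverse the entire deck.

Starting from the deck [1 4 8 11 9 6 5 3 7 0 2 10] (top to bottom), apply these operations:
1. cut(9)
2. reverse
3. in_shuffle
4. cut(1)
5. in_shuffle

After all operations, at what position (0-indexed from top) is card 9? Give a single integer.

After op 1 (cut(9)): [0 2 10 1 4 8 11 9 6 5 3 7]
After op 2 (reverse): [7 3 5 6 9 11 8 4 1 10 2 0]
After op 3 (in_shuffle): [8 7 4 3 1 5 10 6 2 9 0 11]
After op 4 (cut(1)): [7 4 3 1 5 10 6 2 9 0 11 8]
After op 5 (in_shuffle): [6 7 2 4 9 3 0 1 11 5 8 10]
Card 9 is at position 4.

Answer: 4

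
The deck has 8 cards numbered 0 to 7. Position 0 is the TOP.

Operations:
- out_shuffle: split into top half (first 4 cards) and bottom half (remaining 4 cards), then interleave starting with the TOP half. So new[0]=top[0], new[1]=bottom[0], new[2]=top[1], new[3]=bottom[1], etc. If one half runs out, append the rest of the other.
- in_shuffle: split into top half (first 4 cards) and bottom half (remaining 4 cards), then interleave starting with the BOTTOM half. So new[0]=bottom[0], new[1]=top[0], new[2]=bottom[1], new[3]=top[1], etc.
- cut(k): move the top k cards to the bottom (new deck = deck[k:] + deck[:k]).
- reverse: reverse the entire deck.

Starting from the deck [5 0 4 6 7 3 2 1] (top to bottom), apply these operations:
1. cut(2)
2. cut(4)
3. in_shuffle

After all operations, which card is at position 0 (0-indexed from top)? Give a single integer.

Answer: 4

Derivation:
After op 1 (cut(2)): [4 6 7 3 2 1 5 0]
After op 2 (cut(4)): [2 1 5 0 4 6 7 3]
After op 3 (in_shuffle): [4 2 6 1 7 5 3 0]
Position 0: card 4.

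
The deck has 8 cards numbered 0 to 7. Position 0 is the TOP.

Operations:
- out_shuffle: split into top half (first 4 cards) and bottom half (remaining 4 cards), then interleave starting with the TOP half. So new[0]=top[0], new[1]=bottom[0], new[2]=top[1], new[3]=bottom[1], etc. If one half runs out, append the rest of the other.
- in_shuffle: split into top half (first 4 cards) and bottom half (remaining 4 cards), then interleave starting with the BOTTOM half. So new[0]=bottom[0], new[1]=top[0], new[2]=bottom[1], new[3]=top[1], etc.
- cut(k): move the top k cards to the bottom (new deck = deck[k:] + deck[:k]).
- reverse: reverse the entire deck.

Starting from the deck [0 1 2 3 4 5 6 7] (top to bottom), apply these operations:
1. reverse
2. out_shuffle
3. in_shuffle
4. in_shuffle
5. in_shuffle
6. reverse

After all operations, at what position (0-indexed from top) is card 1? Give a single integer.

After op 1 (reverse): [7 6 5 4 3 2 1 0]
After op 2 (out_shuffle): [7 3 6 2 5 1 4 0]
After op 3 (in_shuffle): [5 7 1 3 4 6 0 2]
After op 4 (in_shuffle): [4 5 6 7 0 1 2 3]
After op 5 (in_shuffle): [0 4 1 5 2 6 3 7]
After op 6 (reverse): [7 3 6 2 5 1 4 0]
Card 1 is at position 5.

Answer: 5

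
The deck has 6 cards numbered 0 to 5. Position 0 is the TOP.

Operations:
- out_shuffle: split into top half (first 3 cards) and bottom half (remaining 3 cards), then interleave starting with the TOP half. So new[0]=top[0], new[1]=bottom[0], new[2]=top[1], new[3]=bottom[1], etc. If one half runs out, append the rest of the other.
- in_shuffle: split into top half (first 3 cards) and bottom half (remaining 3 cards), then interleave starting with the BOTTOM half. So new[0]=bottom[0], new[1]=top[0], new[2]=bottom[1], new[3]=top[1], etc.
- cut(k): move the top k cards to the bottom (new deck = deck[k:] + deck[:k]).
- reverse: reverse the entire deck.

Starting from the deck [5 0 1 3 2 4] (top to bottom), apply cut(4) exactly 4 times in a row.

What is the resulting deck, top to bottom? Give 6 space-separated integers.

Answer: 2 4 5 0 1 3

Derivation:
After op 1 (cut(4)): [2 4 5 0 1 3]
After op 2 (cut(4)): [1 3 2 4 5 0]
After op 3 (cut(4)): [5 0 1 3 2 4]
After op 4 (cut(4)): [2 4 5 0 1 3]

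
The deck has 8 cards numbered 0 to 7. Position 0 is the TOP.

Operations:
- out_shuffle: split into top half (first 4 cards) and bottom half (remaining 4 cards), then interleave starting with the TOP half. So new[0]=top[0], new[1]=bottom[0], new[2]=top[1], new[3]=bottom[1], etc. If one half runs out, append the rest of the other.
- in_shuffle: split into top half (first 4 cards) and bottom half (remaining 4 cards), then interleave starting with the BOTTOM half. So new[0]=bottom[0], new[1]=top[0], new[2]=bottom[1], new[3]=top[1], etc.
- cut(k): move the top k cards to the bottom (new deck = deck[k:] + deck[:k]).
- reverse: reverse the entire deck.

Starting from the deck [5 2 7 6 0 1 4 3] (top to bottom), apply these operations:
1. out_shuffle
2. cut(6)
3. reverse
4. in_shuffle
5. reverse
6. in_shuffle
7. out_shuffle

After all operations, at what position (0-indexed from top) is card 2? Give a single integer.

Answer: 2

Derivation:
After op 1 (out_shuffle): [5 0 2 1 7 4 6 3]
After op 2 (cut(6)): [6 3 5 0 2 1 7 4]
After op 3 (reverse): [4 7 1 2 0 5 3 6]
After op 4 (in_shuffle): [0 4 5 7 3 1 6 2]
After op 5 (reverse): [2 6 1 3 7 5 4 0]
After op 6 (in_shuffle): [7 2 5 6 4 1 0 3]
After op 7 (out_shuffle): [7 4 2 1 5 0 6 3]
Card 2 is at position 2.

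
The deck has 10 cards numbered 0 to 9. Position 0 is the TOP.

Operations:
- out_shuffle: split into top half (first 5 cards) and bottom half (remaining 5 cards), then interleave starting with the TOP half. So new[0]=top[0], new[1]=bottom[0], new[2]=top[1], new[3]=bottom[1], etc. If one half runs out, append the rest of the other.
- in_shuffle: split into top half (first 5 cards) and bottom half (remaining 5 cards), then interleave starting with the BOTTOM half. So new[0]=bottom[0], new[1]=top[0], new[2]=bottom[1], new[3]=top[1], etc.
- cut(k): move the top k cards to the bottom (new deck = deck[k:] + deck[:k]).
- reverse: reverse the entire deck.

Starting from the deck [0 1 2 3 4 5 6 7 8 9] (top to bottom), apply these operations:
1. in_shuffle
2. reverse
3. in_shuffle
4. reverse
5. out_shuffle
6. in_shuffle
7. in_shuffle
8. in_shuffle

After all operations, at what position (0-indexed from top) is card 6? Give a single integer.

Answer: 4

Derivation:
After op 1 (in_shuffle): [5 0 6 1 7 2 8 3 9 4]
After op 2 (reverse): [4 9 3 8 2 7 1 6 0 5]
After op 3 (in_shuffle): [7 4 1 9 6 3 0 8 5 2]
After op 4 (reverse): [2 5 8 0 3 6 9 1 4 7]
After op 5 (out_shuffle): [2 6 5 9 8 1 0 4 3 7]
After op 6 (in_shuffle): [1 2 0 6 4 5 3 9 7 8]
After op 7 (in_shuffle): [5 1 3 2 9 0 7 6 8 4]
After op 8 (in_shuffle): [0 5 7 1 6 3 8 2 4 9]
Card 6 is at position 4.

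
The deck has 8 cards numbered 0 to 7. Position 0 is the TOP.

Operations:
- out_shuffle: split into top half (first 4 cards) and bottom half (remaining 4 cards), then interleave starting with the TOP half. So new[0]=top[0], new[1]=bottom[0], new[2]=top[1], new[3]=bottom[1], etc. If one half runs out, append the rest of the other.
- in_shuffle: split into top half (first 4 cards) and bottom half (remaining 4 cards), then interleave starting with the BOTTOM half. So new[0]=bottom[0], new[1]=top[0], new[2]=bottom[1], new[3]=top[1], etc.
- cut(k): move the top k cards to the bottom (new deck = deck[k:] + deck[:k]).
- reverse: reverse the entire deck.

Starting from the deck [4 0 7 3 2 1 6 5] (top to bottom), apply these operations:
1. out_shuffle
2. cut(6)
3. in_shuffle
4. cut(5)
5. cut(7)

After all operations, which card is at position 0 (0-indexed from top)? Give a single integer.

After op 1 (out_shuffle): [4 2 0 1 7 6 3 5]
After op 2 (cut(6)): [3 5 4 2 0 1 7 6]
After op 3 (in_shuffle): [0 3 1 5 7 4 6 2]
After op 4 (cut(5)): [4 6 2 0 3 1 5 7]
After op 5 (cut(7)): [7 4 6 2 0 3 1 5]
Position 0: card 7.

Answer: 7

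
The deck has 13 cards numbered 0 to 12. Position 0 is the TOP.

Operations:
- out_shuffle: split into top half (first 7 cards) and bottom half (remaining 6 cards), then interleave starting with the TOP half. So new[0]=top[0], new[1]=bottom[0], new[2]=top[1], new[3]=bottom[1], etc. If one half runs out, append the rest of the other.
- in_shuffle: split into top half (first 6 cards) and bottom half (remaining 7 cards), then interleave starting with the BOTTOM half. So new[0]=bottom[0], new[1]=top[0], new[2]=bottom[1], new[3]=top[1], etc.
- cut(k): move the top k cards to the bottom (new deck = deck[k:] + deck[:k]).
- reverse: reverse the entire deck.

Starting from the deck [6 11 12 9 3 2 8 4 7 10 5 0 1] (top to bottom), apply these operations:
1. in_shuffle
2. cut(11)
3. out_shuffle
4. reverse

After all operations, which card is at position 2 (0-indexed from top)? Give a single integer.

After op 1 (in_shuffle): [8 6 4 11 7 12 10 9 5 3 0 2 1]
After op 2 (cut(11)): [2 1 8 6 4 11 7 12 10 9 5 3 0]
After op 3 (out_shuffle): [2 12 1 10 8 9 6 5 4 3 11 0 7]
After op 4 (reverse): [7 0 11 3 4 5 6 9 8 10 1 12 2]
Position 2: card 11.

Answer: 11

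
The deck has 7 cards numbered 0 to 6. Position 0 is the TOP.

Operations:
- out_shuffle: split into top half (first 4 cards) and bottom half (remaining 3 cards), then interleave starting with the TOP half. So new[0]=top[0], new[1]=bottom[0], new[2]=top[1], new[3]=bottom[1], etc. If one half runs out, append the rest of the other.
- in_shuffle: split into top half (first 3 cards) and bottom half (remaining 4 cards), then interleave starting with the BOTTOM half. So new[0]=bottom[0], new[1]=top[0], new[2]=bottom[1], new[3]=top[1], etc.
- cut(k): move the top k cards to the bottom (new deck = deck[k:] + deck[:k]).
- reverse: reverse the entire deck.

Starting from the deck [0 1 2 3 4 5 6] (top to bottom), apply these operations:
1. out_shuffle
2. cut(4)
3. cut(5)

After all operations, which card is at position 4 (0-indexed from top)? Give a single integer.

Answer: 3

Derivation:
After op 1 (out_shuffle): [0 4 1 5 2 6 3]
After op 2 (cut(4)): [2 6 3 0 4 1 5]
After op 3 (cut(5)): [1 5 2 6 3 0 4]
Position 4: card 3.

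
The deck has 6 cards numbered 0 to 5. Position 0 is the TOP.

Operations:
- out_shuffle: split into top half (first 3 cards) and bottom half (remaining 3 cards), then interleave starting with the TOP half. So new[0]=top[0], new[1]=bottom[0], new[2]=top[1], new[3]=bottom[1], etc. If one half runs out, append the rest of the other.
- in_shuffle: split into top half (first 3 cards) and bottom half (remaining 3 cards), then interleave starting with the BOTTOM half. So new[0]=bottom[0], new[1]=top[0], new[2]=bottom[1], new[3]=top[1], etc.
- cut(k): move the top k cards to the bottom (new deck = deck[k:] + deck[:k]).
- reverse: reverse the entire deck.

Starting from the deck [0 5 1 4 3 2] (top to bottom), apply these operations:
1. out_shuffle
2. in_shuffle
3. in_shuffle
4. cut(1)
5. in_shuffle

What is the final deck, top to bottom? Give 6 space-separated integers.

After op 1 (out_shuffle): [0 4 5 3 1 2]
After op 2 (in_shuffle): [3 0 1 4 2 5]
After op 3 (in_shuffle): [4 3 2 0 5 1]
After op 4 (cut(1)): [3 2 0 5 1 4]
After op 5 (in_shuffle): [5 3 1 2 4 0]

Answer: 5 3 1 2 4 0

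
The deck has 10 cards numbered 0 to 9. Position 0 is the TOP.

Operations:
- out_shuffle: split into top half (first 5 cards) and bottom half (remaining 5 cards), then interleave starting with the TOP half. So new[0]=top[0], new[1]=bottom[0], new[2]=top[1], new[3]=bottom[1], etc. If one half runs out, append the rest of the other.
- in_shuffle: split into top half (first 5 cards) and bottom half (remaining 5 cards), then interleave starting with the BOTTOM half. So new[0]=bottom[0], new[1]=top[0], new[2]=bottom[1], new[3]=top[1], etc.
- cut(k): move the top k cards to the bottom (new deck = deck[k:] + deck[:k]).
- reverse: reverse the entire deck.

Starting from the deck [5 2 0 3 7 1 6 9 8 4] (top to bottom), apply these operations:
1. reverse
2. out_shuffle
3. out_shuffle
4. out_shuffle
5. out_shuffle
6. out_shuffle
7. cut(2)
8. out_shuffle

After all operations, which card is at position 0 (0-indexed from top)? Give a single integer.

Answer: 1

Derivation:
After op 1 (reverse): [4 8 9 6 1 7 3 0 2 5]
After op 2 (out_shuffle): [4 7 8 3 9 0 6 2 1 5]
After op 3 (out_shuffle): [4 0 7 6 8 2 3 1 9 5]
After op 4 (out_shuffle): [4 2 0 3 7 1 6 9 8 5]
After op 5 (out_shuffle): [4 1 2 6 0 9 3 8 7 5]
After op 6 (out_shuffle): [4 9 1 3 2 8 6 7 0 5]
After op 7 (cut(2)): [1 3 2 8 6 7 0 5 4 9]
After op 8 (out_shuffle): [1 7 3 0 2 5 8 4 6 9]
Position 0: card 1.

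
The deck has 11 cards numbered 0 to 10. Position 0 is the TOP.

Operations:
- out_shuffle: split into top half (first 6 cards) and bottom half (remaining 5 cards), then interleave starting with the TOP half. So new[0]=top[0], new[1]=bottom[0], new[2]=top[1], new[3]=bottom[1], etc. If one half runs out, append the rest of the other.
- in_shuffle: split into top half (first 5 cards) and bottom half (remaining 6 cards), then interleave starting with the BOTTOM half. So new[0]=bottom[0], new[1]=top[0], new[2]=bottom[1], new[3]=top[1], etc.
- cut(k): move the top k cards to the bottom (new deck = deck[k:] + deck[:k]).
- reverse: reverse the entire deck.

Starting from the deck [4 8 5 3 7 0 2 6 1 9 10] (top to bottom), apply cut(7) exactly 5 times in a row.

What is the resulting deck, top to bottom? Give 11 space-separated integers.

Answer: 5 3 7 0 2 6 1 9 10 4 8

Derivation:
After op 1 (cut(7)): [6 1 9 10 4 8 5 3 7 0 2]
After op 2 (cut(7)): [3 7 0 2 6 1 9 10 4 8 5]
After op 3 (cut(7)): [10 4 8 5 3 7 0 2 6 1 9]
After op 4 (cut(7)): [2 6 1 9 10 4 8 5 3 7 0]
After op 5 (cut(7)): [5 3 7 0 2 6 1 9 10 4 8]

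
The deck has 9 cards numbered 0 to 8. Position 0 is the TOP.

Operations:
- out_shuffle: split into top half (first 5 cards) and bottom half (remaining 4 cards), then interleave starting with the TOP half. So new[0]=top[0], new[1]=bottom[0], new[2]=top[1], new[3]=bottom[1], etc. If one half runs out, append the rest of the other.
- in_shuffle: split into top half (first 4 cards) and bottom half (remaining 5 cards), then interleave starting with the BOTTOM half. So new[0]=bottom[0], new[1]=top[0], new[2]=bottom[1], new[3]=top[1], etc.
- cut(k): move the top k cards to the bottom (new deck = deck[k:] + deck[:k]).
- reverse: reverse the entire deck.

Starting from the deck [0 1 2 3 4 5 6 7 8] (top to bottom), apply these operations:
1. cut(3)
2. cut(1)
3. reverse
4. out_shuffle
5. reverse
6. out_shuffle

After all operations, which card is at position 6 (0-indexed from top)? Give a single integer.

Answer: 5

Derivation:
After op 1 (cut(3)): [3 4 5 6 7 8 0 1 2]
After op 2 (cut(1)): [4 5 6 7 8 0 1 2 3]
After op 3 (reverse): [3 2 1 0 8 7 6 5 4]
After op 4 (out_shuffle): [3 7 2 6 1 5 0 4 8]
After op 5 (reverse): [8 4 0 5 1 6 2 7 3]
After op 6 (out_shuffle): [8 6 4 2 0 7 5 3 1]
Position 6: card 5.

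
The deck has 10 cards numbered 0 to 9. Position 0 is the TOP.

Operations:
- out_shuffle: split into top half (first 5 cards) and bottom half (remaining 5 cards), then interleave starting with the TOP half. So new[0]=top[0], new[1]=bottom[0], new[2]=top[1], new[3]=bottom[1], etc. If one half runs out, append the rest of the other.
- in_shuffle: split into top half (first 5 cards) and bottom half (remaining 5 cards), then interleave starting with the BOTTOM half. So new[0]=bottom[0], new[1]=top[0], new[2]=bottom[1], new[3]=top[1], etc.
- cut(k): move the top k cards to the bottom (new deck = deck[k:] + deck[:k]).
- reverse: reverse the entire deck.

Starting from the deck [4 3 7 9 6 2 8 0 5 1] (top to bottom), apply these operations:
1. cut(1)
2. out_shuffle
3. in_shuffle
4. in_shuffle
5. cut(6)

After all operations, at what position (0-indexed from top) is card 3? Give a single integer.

Answer: 7

Derivation:
After op 1 (cut(1)): [3 7 9 6 2 8 0 5 1 4]
After op 2 (out_shuffle): [3 8 7 0 9 5 6 1 2 4]
After op 3 (in_shuffle): [5 3 6 8 1 7 2 0 4 9]
After op 4 (in_shuffle): [7 5 2 3 0 6 4 8 9 1]
After op 5 (cut(6)): [4 8 9 1 7 5 2 3 0 6]
Card 3 is at position 7.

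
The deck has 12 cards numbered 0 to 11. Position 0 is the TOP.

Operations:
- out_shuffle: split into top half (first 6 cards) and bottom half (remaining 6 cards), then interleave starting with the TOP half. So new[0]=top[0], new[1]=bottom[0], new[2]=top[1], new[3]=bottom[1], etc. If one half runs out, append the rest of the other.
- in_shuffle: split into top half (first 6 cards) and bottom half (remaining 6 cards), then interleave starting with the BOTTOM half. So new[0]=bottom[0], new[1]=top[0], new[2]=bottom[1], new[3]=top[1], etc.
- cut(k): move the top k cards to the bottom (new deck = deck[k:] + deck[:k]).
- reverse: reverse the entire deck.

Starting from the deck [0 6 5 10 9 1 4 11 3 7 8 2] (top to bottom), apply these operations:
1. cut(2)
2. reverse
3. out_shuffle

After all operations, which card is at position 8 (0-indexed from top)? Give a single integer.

After op 1 (cut(2)): [5 10 9 1 4 11 3 7 8 2 0 6]
After op 2 (reverse): [6 0 2 8 7 3 11 4 1 9 10 5]
After op 3 (out_shuffle): [6 11 0 4 2 1 8 9 7 10 3 5]
Position 8: card 7.

Answer: 7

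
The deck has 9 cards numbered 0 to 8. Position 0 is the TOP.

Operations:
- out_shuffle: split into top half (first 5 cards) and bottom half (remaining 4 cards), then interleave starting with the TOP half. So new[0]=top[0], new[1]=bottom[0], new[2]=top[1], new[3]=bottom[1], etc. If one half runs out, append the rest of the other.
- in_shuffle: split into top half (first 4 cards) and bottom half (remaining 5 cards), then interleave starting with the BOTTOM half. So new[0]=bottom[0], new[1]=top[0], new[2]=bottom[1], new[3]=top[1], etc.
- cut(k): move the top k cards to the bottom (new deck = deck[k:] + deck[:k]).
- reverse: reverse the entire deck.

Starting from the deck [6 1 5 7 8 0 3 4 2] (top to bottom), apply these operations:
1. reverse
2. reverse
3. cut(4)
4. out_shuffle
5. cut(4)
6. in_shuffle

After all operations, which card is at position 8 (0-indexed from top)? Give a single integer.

After op 1 (reverse): [2 4 3 0 8 7 5 1 6]
After op 2 (reverse): [6 1 5 7 8 0 3 4 2]
After op 3 (cut(4)): [8 0 3 4 2 6 1 5 7]
After op 4 (out_shuffle): [8 6 0 1 3 5 4 7 2]
After op 5 (cut(4)): [3 5 4 7 2 8 6 0 1]
After op 6 (in_shuffle): [2 3 8 5 6 4 0 7 1]
Position 8: card 1.

Answer: 1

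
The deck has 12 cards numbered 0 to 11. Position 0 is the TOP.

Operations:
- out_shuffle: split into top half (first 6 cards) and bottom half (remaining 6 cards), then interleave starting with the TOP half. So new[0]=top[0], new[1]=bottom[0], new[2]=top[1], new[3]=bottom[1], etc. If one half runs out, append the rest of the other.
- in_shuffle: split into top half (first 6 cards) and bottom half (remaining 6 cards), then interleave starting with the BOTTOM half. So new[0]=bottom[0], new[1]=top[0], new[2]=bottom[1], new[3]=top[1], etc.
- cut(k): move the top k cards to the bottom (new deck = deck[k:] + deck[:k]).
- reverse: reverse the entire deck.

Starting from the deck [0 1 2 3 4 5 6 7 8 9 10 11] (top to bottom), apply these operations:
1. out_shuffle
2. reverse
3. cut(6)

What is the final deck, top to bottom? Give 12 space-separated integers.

Answer: 8 2 7 1 6 0 11 5 10 4 9 3

Derivation:
After op 1 (out_shuffle): [0 6 1 7 2 8 3 9 4 10 5 11]
After op 2 (reverse): [11 5 10 4 9 3 8 2 7 1 6 0]
After op 3 (cut(6)): [8 2 7 1 6 0 11 5 10 4 9 3]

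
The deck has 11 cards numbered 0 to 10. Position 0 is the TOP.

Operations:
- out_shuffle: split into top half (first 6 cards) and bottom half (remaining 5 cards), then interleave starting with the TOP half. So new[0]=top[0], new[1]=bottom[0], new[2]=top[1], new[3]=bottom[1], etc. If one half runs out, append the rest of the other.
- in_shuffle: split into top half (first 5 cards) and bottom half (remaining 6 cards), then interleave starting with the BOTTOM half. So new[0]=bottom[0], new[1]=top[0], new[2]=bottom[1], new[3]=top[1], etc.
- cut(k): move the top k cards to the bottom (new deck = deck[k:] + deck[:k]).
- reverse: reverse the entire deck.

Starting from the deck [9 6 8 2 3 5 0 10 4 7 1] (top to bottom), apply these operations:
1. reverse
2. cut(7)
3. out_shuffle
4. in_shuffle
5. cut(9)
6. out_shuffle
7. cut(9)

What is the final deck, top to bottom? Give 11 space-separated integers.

Answer: 3 4 6 5 7 8 0 1 2 10 9

Derivation:
After op 1 (reverse): [1 7 4 10 0 5 3 2 8 6 9]
After op 2 (cut(7)): [2 8 6 9 1 7 4 10 0 5 3]
After op 3 (out_shuffle): [2 4 8 10 6 0 9 5 1 3 7]
After op 4 (in_shuffle): [0 2 9 4 5 8 1 10 3 6 7]
After op 5 (cut(9)): [6 7 0 2 9 4 5 8 1 10 3]
After op 6 (out_shuffle): [6 5 7 8 0 1 2 10 9 3 4]
After op 7 (cut(9)): [3 4 6 5 7 8 0 1 2 10 9]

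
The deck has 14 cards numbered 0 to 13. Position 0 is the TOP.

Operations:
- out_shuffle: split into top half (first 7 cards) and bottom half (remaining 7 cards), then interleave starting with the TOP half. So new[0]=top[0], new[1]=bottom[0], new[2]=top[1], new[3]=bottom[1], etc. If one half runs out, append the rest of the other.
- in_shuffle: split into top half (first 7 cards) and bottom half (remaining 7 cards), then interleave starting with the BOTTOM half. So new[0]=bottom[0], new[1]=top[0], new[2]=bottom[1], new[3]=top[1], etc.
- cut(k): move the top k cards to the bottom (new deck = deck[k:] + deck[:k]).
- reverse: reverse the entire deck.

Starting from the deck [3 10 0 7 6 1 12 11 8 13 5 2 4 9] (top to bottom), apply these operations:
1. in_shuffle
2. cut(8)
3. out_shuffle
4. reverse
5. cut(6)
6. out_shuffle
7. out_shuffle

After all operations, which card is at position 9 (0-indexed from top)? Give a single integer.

Answer: 0

Derivation:
After op 1 (in_shuffle): [11 3 8 10 13 0 5 7 2 6 4 1 9 12]
After op 2 (cut(8)): [2 6 4 1 9 12 11 3 8 10 13 0 5 7]
After op 3 (out_shuffle): [2 3 6 8 4 10 1 13 9 0 12 5 11 7]
After op 4 (reverse): [7 11 5 12 0 9 13 1 10 4 8 6 3 2]
After op 5 (cut(6)): [13 1 10 4 8 6 3 2 7 11 5 12 0 9]
After op 6 (out_shuffle): [13 2 1 7 10 11 4 5 8 12 6 0 3 9]
After op 7 (out_shuffle): [13 5 2 8 1 12 7 6 10 0 11 3 4 9]
Position 9: card 0.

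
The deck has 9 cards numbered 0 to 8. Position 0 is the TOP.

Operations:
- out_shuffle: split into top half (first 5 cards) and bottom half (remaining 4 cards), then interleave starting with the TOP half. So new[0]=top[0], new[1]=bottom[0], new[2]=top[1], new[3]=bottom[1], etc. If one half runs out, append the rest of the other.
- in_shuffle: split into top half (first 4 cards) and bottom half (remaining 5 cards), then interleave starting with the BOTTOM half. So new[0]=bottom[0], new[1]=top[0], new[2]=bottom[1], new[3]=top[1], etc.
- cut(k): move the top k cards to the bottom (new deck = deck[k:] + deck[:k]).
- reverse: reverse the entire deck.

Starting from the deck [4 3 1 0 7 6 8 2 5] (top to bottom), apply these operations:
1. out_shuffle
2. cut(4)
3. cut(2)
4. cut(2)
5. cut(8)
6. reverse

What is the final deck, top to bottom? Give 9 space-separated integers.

Answer: 0 2 1 8 3 6 4 7 5

Derivation:
After op 1 (out_shuffle): [4 6 3 8 1 2 0 5 7]
After op 2 (cut(4)): [1 2 0 5 7 4 6 3 8]
After op 3 (cut(2)): [0 5 7 4 6 3 8 1 2]
After op 4 (cut(2)): [7 4 6 3 8 1 2 0 5]
After op 5 (cut(8)): [5 7 4 6 3 8 1 2 0]
After op 6 (reverse): [0 2 1 8 3 6 4 7 5]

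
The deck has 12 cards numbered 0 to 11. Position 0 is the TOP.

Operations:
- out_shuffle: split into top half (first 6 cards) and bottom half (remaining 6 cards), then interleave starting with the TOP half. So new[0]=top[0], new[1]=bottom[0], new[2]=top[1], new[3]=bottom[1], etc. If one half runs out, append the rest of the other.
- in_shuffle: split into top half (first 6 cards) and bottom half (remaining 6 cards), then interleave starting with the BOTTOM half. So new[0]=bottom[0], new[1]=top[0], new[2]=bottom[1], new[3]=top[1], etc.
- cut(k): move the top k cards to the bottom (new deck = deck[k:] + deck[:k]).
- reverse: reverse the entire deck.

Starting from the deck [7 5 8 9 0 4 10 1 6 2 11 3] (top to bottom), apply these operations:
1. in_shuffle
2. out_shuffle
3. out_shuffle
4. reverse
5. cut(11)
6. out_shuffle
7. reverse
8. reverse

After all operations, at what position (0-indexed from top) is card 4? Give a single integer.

After op 1 (in_shuffle): [10 7 1 5 6 8 2 9 11 0 3 4]
After op 2 (out_shuffle): [10 2 7 9 1 11 5 0 6 3 8 4]
After op 3 (out_shuffle): [10 5 2 0 7 6 9 3 1 8 11 4]
After op 4 (reverse): [4 11 8 1 3 9 6 7 0 2 5 10]
After op 5 (cut(11)): [10 4 11 8 1 3 9 6 7 0 2 5]
After op 6 (out_shuffle): [10 9 4 6 11 7 8 0 1 2 3 5]
After op 7 (reverse): [5 3 2 1 0 8 7 11 6 4 9 10]
After op 8 (reverse): [10 9 4 6 11 7 8 0 1 2 3 5]
Card 4 is at position 2.

Answer: 2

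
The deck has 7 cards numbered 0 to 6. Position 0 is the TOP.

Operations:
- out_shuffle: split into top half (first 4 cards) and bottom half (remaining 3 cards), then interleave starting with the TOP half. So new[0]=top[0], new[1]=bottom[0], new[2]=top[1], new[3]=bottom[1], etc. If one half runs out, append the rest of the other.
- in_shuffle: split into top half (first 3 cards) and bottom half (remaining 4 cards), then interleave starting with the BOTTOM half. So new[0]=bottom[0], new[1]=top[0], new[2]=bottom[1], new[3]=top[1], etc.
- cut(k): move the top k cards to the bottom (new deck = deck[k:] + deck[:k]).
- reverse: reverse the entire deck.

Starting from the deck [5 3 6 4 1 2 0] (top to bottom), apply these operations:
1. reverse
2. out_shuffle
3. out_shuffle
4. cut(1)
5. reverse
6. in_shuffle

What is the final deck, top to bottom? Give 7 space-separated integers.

Answer: 2 0 5 3 6 4 1

Derivation:
After op 1 (reverse): [0 2 1 4 6 3 5]
After op 2 (out_shuffle): [0 6 2 3 1 5 4]
After op 3 (out_shuffle): [0 1 6 5 2 4 3]
After op 4 (cut(1)): [1 6 5 2 4 3 0]
After op 5 (reverse): [0 3 4 2 5 6 1]
After op 6 (in_shuffle): [2 0 5 3 6 4 1]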